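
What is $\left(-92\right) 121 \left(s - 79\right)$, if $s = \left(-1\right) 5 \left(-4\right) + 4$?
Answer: $612260$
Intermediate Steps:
$s = 24$ ($s = \left(-5\right) \left(-4\right) + 4 = 20 + 4 = 24$)
$\left(-92\right) 121 \left(s - 79\right) = \left(-92\right) 121 \left(24 - 79\right) = - 11132 \left(24 - 79\right) = \left(-11132\right) \left(-55\right) = 612260$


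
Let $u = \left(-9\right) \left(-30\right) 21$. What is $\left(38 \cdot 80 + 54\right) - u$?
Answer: $-2576$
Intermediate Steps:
$u = 5670$ ($u = 270 \cdot 21 = 5670$)
$\left(38 \cdot 80 + 54\right) - u = \left(38 \cdot 80 + 54\right) - 5670 = \left(3040 + 54\right) - 5670 = 3094 - 5670 = -2576$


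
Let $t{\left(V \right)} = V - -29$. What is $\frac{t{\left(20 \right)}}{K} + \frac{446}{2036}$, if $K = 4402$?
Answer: $\frac{257882}{1120309} \approx 0.23019$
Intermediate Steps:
$t{\left(V \right)} = 29 + V$ ($t{\left(V \right)} = V + 29 = 29 + V$)
$\frac{t{\left(20 \right)}}{K} + \frac{446}{2036} = \frac{29 + 20}{4402} + \frac{446}{2036} = 49 \cdot \frac{1}{4402} + 446 \cdot \frac{1}{2036} = \frac{49}{4402} + \frac{223}{1018} = \frac{257882}{1120309}$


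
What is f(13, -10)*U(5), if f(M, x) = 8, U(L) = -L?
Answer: -40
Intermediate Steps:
f(13, -10)*U(5) = 8*(-1*5) = 8*(-5) = -40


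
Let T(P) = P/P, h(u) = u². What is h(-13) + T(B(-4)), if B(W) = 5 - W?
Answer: 170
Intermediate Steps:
T(P) = 1
h(-13) + T(B(-4)) = (-13)² + 1 = 169 + 1 = 170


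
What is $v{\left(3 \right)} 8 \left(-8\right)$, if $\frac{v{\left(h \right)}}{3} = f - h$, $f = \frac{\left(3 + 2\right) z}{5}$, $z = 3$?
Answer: $0$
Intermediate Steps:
$f = 3$ ($f = \frac{\left(3 + 2\right) 3}{5} = 5 \cdot 3 \cdot \frac{1}{5} = 15 \cdot \frac{1}{5} = 3$)
$v{\left(h \right)} = 9 - 3 h$ ($v{\left(h \right)} = 3 \left(3 - h\right) = 9 - 3 h$)
$v{\left(3 \right)} 8 \left(-8\right) = \left(9 - 9\right) 8 \left(-8\right) = 0 \cdot 8 \left(-8\right) = 0 \left(-8\right) = 0$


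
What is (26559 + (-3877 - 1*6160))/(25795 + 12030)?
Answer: 16522/37825 ≈ 0.43680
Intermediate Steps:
(26559 + (-3877 - 1*6160))/(25795 + 12030) = (26559 + (-3877 - 6160))/37825 = (26559 - 10037)*(1/37825) = 16522*(1/37825) = 16522/37825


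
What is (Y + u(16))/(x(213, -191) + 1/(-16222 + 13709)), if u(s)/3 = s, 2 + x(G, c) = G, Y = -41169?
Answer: -103337073/530242 ≈ -194.89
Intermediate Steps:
x(G, c) = -2 + G
u(s) = 3*s
(Y + u(16))/(x(213, -191) + 1/(-16222 + 13709)) = (-41169 + 3*16)/((-2 + 213) + 1/(-16222 + 13709)) = (-41169 + 48)/(211 + 1/(-2513)) = -41121/(211 - 1/2513) = -41121/530242/2513 = -41121*2513/530242 = -103337073/530242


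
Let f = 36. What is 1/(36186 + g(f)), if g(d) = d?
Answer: 1/36222 ≈ 2.7608e-5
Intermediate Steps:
1/(36186 + g(f)) = 1/(36186 + 36) = 1/36222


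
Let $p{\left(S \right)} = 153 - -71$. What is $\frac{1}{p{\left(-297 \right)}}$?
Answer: $\frac{1}{224} \approx 0.0044643$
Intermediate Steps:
$p{\left(S \right)} = 224$ ($p{\left(S \right)} = 153 + 71 = 224$)
$\frac{1}{p{\left(-297 \right)}} = \frac{1}{224}$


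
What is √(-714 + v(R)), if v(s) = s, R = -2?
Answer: 2*I*√179 ≈ 26.758*I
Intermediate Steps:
√(-714 + v(R)) = √(-714 - 2) = √(-716) = 2*I*√179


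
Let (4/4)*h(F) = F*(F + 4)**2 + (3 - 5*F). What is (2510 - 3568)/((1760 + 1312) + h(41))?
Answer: -1058/85895 ≈ -0.012317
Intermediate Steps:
h(F) = 3 - 5*F + F*(4 + F)**2 (h(F) = F*(F + 4)**2 + (3 - 5*F) = F*(4 + F)**2 + (3 - 5*F) = 3 - 5*F + F*(4 + F)**2)
(2510 - 3568)/((1760 + 1312) + h(41)) = (2510 - 3568)/((1760 + 1312) + (3 - 5*41 + 41*(4 + 41)**2)) = -1058/(3072 + (3 - 205 + 41*45**2)) = -1058/(3072 + (3 - 205 + 41*2025)) = -1058/(3072 + (3 - 205 + 83025)) = -1058/(3072 + 82823) = -1058/85895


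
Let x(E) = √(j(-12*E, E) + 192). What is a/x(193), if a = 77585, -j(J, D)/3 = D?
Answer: -77585*I*√43/129 ≈ -3943.9*I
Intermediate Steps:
j(J, D) = -3*D
x(E) = √(192 - 3*E) (x(E) = √(-3*E + 192) = √(192 - 3*E))
a/x(193) = 77585/(√(192 - 3*193)) = 77585/(√(192 - 579)) = 77585/(√(-387)) = 77585/((3*I*√43)) = 77585*(-I*√43/129) = -77585*I*√43/129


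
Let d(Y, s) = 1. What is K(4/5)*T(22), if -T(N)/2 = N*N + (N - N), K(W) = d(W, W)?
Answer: -968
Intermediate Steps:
K(W) = 1
T(N) = -2*N**2 (T(N) = -2*(N*N + (N - N)) = -2*(N**2 + 0) = -2*N**2)
K(4/5)*T(22) = 1*(-2*22**2) = 1*(-2*484) = 1*(-968) = -968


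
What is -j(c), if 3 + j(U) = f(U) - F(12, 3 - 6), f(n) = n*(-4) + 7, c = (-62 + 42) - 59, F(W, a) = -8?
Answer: -328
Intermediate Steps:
c = -79 (c = -20 - 59 = -79)
f(n) = 7 - 4*n (f(n) = -4*n + 7 = 7 - 4*n)
j(U) = 12 - 4*U (j(U) = -3 + ((7 - 4*U) - 1*(-8)) = -3 + ((7 - 4*U) + 8) = -3 + (15 - 4*U) = 12 - 4*U)
-j(c) = -(12 - 4*(-79)) = -(12 + 316) = -1*328 = -328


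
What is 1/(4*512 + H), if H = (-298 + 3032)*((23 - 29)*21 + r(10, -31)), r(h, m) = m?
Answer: -1/427190 ≈ -2.3409e-6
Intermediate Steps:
H = -429238 (H = (-298 + 3032)*((23 - 29)*21 - 31) = 2734*(-6*21 - 31) = 2734*(-126 - 31) = 2734*(-157) = -429238)
1/(4*512 + H) = 1/(4*512 - 429238) = 1/(2048 - 429238) = 1/(-427190) = -1/427190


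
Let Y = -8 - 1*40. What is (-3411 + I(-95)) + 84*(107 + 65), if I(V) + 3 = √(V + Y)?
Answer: 11034 + I*√143 ≈ 11034.0 + 11.958*I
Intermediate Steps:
Y = -48 (Y = -8 - 40 = -48)
I(V) = -3 + √(-48 + V) (I(V) = -3 + √(V - 48) = -3 + √(-48 + V))
(-3411 + I(-95)) + 84*(107 + 65) = (-3411 + (-3 + √(-48 - 95))) + 84*(107 + 65) = (-3411 + (-3 + √(-143))) + 84*172 = (-3411 + (-3 + I*√143)) + 14448 = (-3414 + I*√143) + 14448 = 11034 + I*√143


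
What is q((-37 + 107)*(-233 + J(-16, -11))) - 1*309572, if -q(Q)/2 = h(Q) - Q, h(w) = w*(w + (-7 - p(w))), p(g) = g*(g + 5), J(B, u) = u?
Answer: -9963040595652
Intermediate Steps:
p(g) = g*(5 + g)
h(w) = w*(-7 + w - w*(5 + w)) (h(w) = w*(w + (-7 - w*(5 + w))) = w*(-7 + w - w*(5 + w)))
q(Q) = 2*Q + 2*Q*(7 - Q + Q*(5 + Q)) (q(Q) = -2*(-Q*(7 - Q + Q*(5 + Q)) - Q) = -2*(-Q - Q*(7 - Q + Q*(5 + Q))) = 2*Q + 2*Q*(7 - Q + Q*(5 + Q)))
q((-37 + 107)*(-233 + J(-16, -11))) - 1*309572 = 2*((-37 + 107)*(-233 - 11))*(8 - (-37 + 107)*(-233 - 11) + ((-37 + 107)*(-233 - 11))*(5 + (-37 + 107)*(-233 - 11))) - 1*309572 = 2*(70*(-244))*(8 - 70*(-244) + (70*(-244))*(5 + 70*(-244))) - 309572 = 2*(-17080)*(8 - 1*(-17080) - 17080*(5 - 17080)) - 309572 = 2*(-17080)*(8 + 17080 - 17080*(-17075)) - 309572 = 2*(-17080)*(8 + 17080 + 291641000) - 309572 = 2*(-17080)*291658088 - 309572 = -9963040286080 - 309572 = -9963040595652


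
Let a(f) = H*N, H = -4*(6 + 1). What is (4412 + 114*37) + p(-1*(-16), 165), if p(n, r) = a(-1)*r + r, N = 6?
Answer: -18925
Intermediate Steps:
H = -28 (H = -4*7 = -28)
a(f) = -168 (a(f) = -28*6 = -168)
p(n, r) = -167*r (p(n, r) = -168*r + r = -167*r)
(4412 + 114*37) + p(-1*(-16), 165) = (4412 + 114*37) - 167*165 = (4412 + 4218) - 27555 = 8630 - 27555 = -18925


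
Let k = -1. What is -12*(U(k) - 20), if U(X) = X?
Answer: 252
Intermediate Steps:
-12*(U(k) - 20) = -12*(-1 - 20) = -12*(-21) = 252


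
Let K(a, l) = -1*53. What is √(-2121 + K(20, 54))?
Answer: I*√2174 ≈ 46.626*I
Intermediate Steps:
K(a, l) = -53
√(-2121 + K(20, 54)) = √(-2121 - 53) = √(-2174) = I*√2174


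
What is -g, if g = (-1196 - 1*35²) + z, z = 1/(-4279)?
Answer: 10359460/4279 ≈ 2421.0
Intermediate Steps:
z = -1/4279 ≈ -0.00023370
g = -10359460/4279 (g = (-1196 - 1*35²) - 1/4279 = (-1196 - 1*1225) - 1/4279 = (-1196 - 1225) - 1/4279 = -2421 - 1/4279 = -10359460/4279 ≈ -2421.0)
-g = -1*(-10359460/4279) = 10359460/4279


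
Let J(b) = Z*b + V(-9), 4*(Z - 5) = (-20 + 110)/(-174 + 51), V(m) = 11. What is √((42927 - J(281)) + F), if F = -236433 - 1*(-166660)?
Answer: I*√189688058/82 ≈ 167.96*I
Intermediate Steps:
Z = 395/82 (Z = 5 + ((-20 + 110)/(-174 + 51))/4 = 5 + (90/(-123))/4 = 5 + (90*(-1/123))/4 = 5 + (¼)*(-30/41) = 5 - 15/82 = 395/82 ≈ 4.8171)
J(b) = 11 + 395*b/82 (J(b) = 395*b/82 + 11 = 11 + 395*b/82)
F = -69773 (F = -236433 + 166660 = -69773)
√((42927 - J(281)) + F) = √((42927 - (11 + (395/82)*281)) - 69773) = √((42927 - (11 + 110995/82)) - 69773) = √((42927 - 1*111897/82) - 69773) = √((42927 - 111897/82) - 69773) = √(3408117/82 - 69773) = √(-2313269/82) = I*√189688058/82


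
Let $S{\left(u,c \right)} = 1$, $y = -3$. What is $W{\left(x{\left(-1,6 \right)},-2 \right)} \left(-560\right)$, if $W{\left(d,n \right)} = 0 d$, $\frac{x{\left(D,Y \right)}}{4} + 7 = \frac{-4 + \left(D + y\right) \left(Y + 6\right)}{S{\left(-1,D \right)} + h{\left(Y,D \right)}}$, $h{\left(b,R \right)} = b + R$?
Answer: $0$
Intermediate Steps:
$h{\left(b,R \right)} = R + b$
$x{\left(D,Y \right)} = -28 + \frac{4 \left(-4 + \left(-3 + D\right) \left(6 + Y\right)\right)}{1 + D + Y}$ ($x{\left(D,Y \right)} = -28 + 4 \frac{-4 + \left(D - 3\right) \left(Y + 6\right)}{1 + \left(D + Y\right)} = -28 + 4 \frac{-4 + \left(-3 + D\right) \left(6 + Y\right)}{1 + D + Y} = -28 + \frac{4 \left(-4 + \left(-3 + D\right) \left(6 + Y\right)\right)}{1 + D + Y}$)
$W{\left(d,n \right)} = 0$
$W{\left(x{\left(-1,6 \right)},-2 \right)} \left(-560\right) = 0 \left(-560\right) = 0$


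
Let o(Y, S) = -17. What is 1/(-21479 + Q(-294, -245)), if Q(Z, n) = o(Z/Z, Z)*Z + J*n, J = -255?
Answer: 1/45994 ≈ 2.1742e-5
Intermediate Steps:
Q(Z, n) = -255*n - 17*Z (Q(Z, n) = -17*Z - 255*n = -255*n - 17*Z)
1/(-21479 + Q(-294, -245)) = 1/(-21479 + (-255*(-245) - 17*(-294))) = 1/(-21479 + (62475 + 4998)) = 1/(-21479 + 67473) = 1/45994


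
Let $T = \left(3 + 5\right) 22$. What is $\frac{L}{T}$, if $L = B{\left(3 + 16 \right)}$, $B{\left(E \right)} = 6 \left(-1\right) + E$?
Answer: $\frac{13}{176} \approx 0.073864$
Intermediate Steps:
$T = 176$ ($T = 8 \cdot 22 = 176$)
$B{\left(E \right)} = -6 + E$
$L = 13$ ($L = -6 + \left(3 + 16\right) = -6 + 19 = 13$)
$\frac{L}{T} = \frac{13}{176}$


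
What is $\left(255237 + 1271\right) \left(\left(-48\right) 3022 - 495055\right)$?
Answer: $-164193592388$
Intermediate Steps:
$\left(255237 + 1271\right) \left(\left(-48\right) 3022 - 495055\right) = 256508 \left(-145056 - 495055\right) = 256508 \left(-640111\right) = -164193592388$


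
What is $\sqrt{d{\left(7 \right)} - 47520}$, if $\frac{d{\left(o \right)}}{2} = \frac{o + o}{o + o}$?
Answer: $i \sqrt{47518} \approx 217.99 i$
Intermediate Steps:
$d{\left(o \right)} = 2$ ($d{\left(o \right)} = 2 \frac{o + o}{o + o} = 2 \frac{2 o}{2 o} = 2 \cdot 2 o \frac{1}{2 o} = 2 \cdot 1 = 2$)
$\sqrt{d{\left(7 \right)} - 47520} = \sqrt{2 - 47520} = \sqrt{-47518} = i \sqrt{47518}$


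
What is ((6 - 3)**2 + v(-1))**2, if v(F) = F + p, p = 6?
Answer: 196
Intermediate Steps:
v(F) = 6 + F (v(F) = F + 6 = 6 + F)
((6 - 3)**2 + v(-1))**2 = ((6 - 3)**2 + (6 - 1))**2 = (3**2 + 5)**2 = (9 + 5)**2 = 14**2 = 196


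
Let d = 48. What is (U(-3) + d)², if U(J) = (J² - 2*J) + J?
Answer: 3600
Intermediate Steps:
U(J) = J² - J
(U(-3) + d)² = (-3*(-1 - 3) + 48)² = (-3*(-4) + 48)² = (12 + 48)² = 60² = 3600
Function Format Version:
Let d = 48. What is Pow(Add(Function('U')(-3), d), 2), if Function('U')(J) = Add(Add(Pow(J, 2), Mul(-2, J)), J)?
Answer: 3600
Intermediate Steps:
Function('U')(J) = Add(Pow(J, 2), Mul(-1, J))
Pow(Add(Function('U')(-3), d), 2) = Pow(Add(Mul(-3, Add(-1, -3)), 48), 2) = Pow(Add(Mul(-3, -4), 48), 2) = Pow(Add(12, 48), 2) = Pow(60, 2) = 3600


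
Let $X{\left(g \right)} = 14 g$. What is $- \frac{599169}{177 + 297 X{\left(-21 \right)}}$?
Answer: $\frac{199723}{29047} \approx 6.8759$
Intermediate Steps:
$- \frac{599169}{177 + 297 X{\left(-21 \right)}} = - \frac{599169}{177 + 297 \cdot 14 \left(-21\right)} = - \frac{599169}{177 + 297 \left(-294\right)} = - \frac{599169}{177 - 87318} = - \frac{599169}{-87141} = \left(-599169\right) \left(- \frac{1}{87141}\right) = \frac{199723}{29047}$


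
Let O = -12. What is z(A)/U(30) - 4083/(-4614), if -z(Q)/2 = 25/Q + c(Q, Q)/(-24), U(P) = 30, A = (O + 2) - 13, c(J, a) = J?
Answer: 5689139/6367320 ≈ 0.89349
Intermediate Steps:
A = -23 (A = (-12 + 2) - 13 = -10 - 13 = -23)
z(Q) = -50/Q + Q/12 (z(Q) = -2*(25/Q + Q/(-24)) = -2*(25/Q + Q*(-1/24)) = -2*(25/Q - Q/24) = -50/Q + Q/12)
z(A)/U(30) - 4083/(-4614) = (-50/(-23) + (1/12)*(-23))/30 - 4083/(-4614) = (-50*(-1/23) - 23/12)*(1/30) - 4083*(-1/4614) = (50/23 - 23/12)*(1/30) + 1361/1538 = (71/276)*(1/30) + 1361/1538 = 71/8280 + 1361/1538 = 5689139/6367320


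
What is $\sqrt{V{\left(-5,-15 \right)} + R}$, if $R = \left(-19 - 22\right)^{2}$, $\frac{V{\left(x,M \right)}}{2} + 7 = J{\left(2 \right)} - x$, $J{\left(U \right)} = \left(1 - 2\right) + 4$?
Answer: $3 \sqrt{187} \approx 41.024$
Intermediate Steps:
$J{\left(U \right)} = 3$ ($J{\left(U \right)} = -1 + 4 = 3$)
$V{\left(x,M \right)} = -8 - 2 x$ ($V{\left(x,M \right)} = -14 + 2 \left(3 - x\right) = -14 - \left(-6 + 2 x\right) = -8 - 2 x$)
$R = 1681$ ($R = \left(-41\right)^{2} = 1681$)
$\sqrt{V{\left(-5,-15 \right)} + R} = \sqrt{\left(-8 - -10\right) + 1681} = \sqrt{\left(-8 + 10\right) + 1681} = \sqrt{2 + 1681} = \sqrt{1683} = 3 \sqrt{187}$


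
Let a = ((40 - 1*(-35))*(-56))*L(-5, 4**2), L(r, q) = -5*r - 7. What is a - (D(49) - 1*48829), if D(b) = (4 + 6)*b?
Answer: -27261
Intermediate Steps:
D(b) = 10*b
L(r, q) = -7 - 5*r
a = -75600 (a = ((40 - 1*(-35))*(-56))*(-7 - 5*(-5)) = ((40 + 35)*(-56))*(-7 + 25) = (75*(-56))*18 = -4200*18 = -75600)
a - (D(49) - 1*48829) = -75600 - (10*49 - 1*48829) = -75600 - (490 - 48829) = -75600 - 1*(-48339) = -75600 + 48339 = -27261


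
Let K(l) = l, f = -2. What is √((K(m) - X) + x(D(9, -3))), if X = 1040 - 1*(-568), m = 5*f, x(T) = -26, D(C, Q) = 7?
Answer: 2*I*√411 ≈ 40.546*I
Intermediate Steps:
m = -10 (m = 5*(-2) = -10)
X = 1608 (X = 1040 + 568 = 1608)
√((K(m) - X) + x(D(9, -3))) = √((-10 - 1*1608) - 26) = √((-10 - 1608) - 26) = √(-1618 - 26) = √(-1644) = 2*I*√411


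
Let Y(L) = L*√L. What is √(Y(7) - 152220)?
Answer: √(-152220 + 7*√7) ≈ 390.13*I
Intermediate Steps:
Y(L) = L^(3/2)
√(Y(7) - 152220) = √(7^(3/2) - 152220) = √(7*√7 - 152220) = √(-152220 + 7*√7)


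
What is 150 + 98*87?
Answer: 8676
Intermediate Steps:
150 + 98*87 = 150 + 8526 = 8676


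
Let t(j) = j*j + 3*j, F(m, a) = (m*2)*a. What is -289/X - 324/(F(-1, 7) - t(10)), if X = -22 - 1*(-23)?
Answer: -1147/4 ≈ -286.75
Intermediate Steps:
F(m, a) = 2*a*m (F(m, a) = (2*m)*a = 2*a*m)
X = 1 (X = -22 + 23 = 1)
t(j) = j**2 + 3*j
-289/X - 324/(F(-1, 7) - t(10)) = -289/1 - 324/(2*7*(-1) - 10*(3 + 10)) = -289*1 - 324/(-14 - 10*13) = -289 - 324/(-14 - 1*130) = -289 - 324/(-14 - 130) = -289 - 324/(-144) = -289 - 324*(-1/144) = -289 + 9/4 = -1147/4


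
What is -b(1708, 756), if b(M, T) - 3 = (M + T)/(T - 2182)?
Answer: -907/713 ≈ -1.2721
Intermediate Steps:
b(M, T) = 3 + (M + T)/(-2182 + T) (b(M, T) = 3 + (M + T)/(T - 2182) = 3 + (M + T)/(-2182 + T))
-b(1708, 756) = -(-6546 + 1708 + 4*756)/(-2182 + 756) = -(-6546 + 1708 + 3024)/(-1426) = -(-1)*(-1814)/1426 = -1*907/713 = -907/713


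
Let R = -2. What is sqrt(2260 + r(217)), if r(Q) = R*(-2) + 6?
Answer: sqrt(2270) ≈ 47.645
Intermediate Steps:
r(Q) = 10 (r(Q) = -2*(-2) + 6 = 4 + 6 = 10)
sqrt(2260 + r(217)) = sqrt(2260 + 10) = sqrt(2270)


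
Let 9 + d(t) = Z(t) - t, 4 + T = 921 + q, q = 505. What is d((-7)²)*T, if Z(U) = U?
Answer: -12798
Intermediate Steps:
T = 1422 (T = -4 + (921 + 505) = -4 + 1426 = 1422)
d(t) = -9 (d(t) = -9 + (t - t) = -9 + 0 = -9)
d((-7)²)*T = -9*1422 = -12798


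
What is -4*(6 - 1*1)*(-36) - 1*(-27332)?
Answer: 28052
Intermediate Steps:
-4*(6 - 1*1)*(-36) - 1*(-27332) = -4*(6 - 1)*(-36) + 27332 = -4*5*(-36) + 27332 = -20*(-36) + 27332 = 720 + 27332 = 28052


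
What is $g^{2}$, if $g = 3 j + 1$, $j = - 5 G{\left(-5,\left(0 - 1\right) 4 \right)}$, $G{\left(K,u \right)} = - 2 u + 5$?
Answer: $37636$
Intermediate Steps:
$G{\left(K,u \right)} = 5 - 2 u$
$j = -65$ ($j = - 5 \left(5 - 2 \left(0 - 1\right) 4\right) = - 5 \left(5 - 2 \left(\left(-1\right) 4\right)\right) = - 5 \left(5 - -8\right) = - 5 \left(5 + 8\right) = \left(-5\right) 13 = -65$)
$g = -194$ ($g = 3 \left(-65\right) + 1 = -195 + 1 = -194$)
$g^{2} = \left(-194\right)^{2} = 37636$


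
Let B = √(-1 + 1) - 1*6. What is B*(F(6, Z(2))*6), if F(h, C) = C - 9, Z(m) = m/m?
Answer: 288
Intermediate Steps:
Z(m) = 1
F(h, C) = -9 + C
B = -6 (B = √0 - 6 = 0 - 6 = -6)
B*(F(6, Z(2))*6) = -6*(-9 + 1)*6 = -(-48)*6 = -6*(-48) = 288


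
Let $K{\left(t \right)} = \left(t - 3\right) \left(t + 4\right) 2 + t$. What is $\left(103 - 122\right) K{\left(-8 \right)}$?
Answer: $-1520$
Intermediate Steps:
$K{\left(t \right)} = t + 2 \left(-3 + t\right) \left(4 + t\right)$ ($K{\left(t \right)} = \left(-3 + t\right) \left(4 + t\right) 2 + t = 2 \left(-3 + t\right) \left(4 + t\right) + t = t + 2 \left(-3 + t\right) \left(4 + t\right)$)
$\left(103 - 122\right) K{\left(-8 \right)} = \left(103 - 122\right) \left(-24 + 2 \left(-8\right)^{2} + 3 \left(-8\right)\right) = - 19 \left(-24 + 2 \cdot 64 - 24\right) = - 19 \left(-24 + 128 - 24\right) = \left(-19\right) 80 = -1520$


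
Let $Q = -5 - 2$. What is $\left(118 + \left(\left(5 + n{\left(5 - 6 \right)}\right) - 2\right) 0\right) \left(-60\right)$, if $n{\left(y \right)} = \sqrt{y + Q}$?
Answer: $-7080$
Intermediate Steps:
$Q = -7$
$n{\left(y \right)} = \sqrt{-7 + y}$ ($n{\left(y \right)} = \sqrt{y - 7} = \sqrt{-7 + y}$)
$\left(118 + \left(\left(5 + n{\left(5 - 6 \right)}\right) - 2\right) 0\right) \left(-60\right) = \left(118 + \left(\left(5 + \sqrt{-7 + \left(5 - 6\right)}\right) - 2\right) 0\right) \left(-60\right) = \left(118 + \left(\left(5 + \sqrt{-7 - 1}\right) - 2\right) 0\right) \left(-60\right) = \left(118 + \left(\left(5 + \sqrt{-8}\right) - 2\right) 0\right) \left(-60\right) = \left(118 + \left(\left(5 + 2 i \sqrt{2}\right) - 2\right) 0\right) \left(-60\right) = \left(118 + \left(3 + 2 i \sqrt{2}\right) 0\right) \left(-60\right) = \left(118 + 0\right) \left(-60\right) = 118 \left(-60\right) = -7080$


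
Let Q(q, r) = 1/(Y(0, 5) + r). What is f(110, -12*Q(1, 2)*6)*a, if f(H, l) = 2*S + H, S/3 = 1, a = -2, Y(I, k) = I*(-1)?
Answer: -232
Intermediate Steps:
Y(I, k) = -I
S = 3 (S = 3*1 = 3)
Q(q, r) = 1/r (Q(q, r) = 1/(-1*0 + r) = 1/(0 + r) = 1/r)
f(H, l) = 6 + H (f(H, l) = 2*3 + H = 6 + H)
f(110, -12*Q(1, 2)*6)*a = (6 + 110)*(-2) = 116*(-2) = -232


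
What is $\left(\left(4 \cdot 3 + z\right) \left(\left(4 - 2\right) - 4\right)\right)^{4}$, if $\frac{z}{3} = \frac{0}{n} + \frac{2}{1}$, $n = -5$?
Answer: $1679616$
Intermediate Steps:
$z = 6$ ($z = 3 \left(\frac{0}{-5} + \frac{2}{1}\right) = 3 \left(0 \left(- \frac{1}{5}\right) + 2 \cdot 1\right) = 3 \left(0 + 2\right) = 3 \cdot 2 = 6$)
$\left(\left(4 \cdot 3 + z\right) \left(\left(4 - 2\right) - 4\right)\right)^{4} = \left(\left(4 \cdot 3 + 6\right) \left(\left(4 - 2\right) - 4\right)\right)^{4} = \left(\left(12 + 6\right) \left(\left(4 - 2\right) - 4\right)\right)^{4} = \left(18 \left(2 - 4\right)\right)^{4} = \left(18 \left(-2\right)\right)^{4} = \left(-36\right)^{4} = 1679616$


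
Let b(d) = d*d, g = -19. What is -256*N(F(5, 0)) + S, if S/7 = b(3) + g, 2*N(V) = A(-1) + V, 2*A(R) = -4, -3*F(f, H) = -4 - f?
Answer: -198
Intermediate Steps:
F(f, H) = 4/3 + f/3 (F(f, H) = -(-4 - f)/3 = 4/3 + f/3)
A(R) = -2 (A(R) = (½)*(-4) = -2)
b(d) = d²
N(V) = -1 + V/2 (N(V) = (-2 + V)/2 = -1 + V/2)
S = -70 (S = 7*(3² - 19) = 7*(9 - 19) = 7*(-10) = -70)
-256*N(F(5, 0)) + S = -256*(-1 + (4/3 + (⅓)*5)/2) - 70 = -256*(-1 + (4/3 + 5/3)/2) - 70 = -256*(-1 + (½)*3) - 70 = -256*(-1 + 3/2) - 70 = -256*½ - 70 = -128 - 70 = -198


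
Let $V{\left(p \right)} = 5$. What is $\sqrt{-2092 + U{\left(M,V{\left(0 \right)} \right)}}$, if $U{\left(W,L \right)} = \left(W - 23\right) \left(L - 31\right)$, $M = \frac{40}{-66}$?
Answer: $\frac{i \sqrt{1609806}}{33} \approx 38.448 i$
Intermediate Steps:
$M = - \frac{20}{33}$ ($M = 40 \left(- \frac{1}{66}\right) = - \frac{20}{33} \approx -0.60606$)
$U{\left(W,L \right)} = \left(-31 + L\right) \left(-23 + W\right)$ ($U{\left(W,L \right)} = \left(-23 + W\right) \left(-31 + L\right) = \left(-31 + L\right) \left(-23 + W\right)$)
$\sqrt{-2092 + U{\left(M,V{\left(0 \right)} \right)}} = \sqrt{-2092 + \left(713 - - \frac{620}{33} - 115 + 5 \left(- \frac{20}{33}\right)\right)} = \sqrt{-2092 + \left(713 + \frac{620}{33} - 115 - \frac{100}{33}\right)} = \sqrt{-2092 + \frac{20254}{33}} = \sqrt{- \frac{48782}{33}} = \frac{i \sqrt{1609806}}{33}$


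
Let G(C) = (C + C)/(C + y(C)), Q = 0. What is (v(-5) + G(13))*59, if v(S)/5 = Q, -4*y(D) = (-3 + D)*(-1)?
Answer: 3068/31 ≈ 98.968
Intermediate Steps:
y(D) = -¾ + D/4 (y(D) = -(-3 + D)*(-1)/4 = -(3 - D)/4 = -¾ + D/4)
v(S) = 0 (v(S) = 5*0 = 0)
G(C) = 2*C/(-¾ + 5*C/4) (G(C) = (C + C)/(C + (-¾ + C/4)) = (2*C)/(-¾ + 5*C/4) = 2*C/(-¾ + 5*C/4))
(v(-5) + G(13))*59 = (0 + 8*13/(-3 + 5*13))*59 = (0 + 8*13/(-3 + 65))*59 = (0 + 8*13/62)*59 = (0 + 8*13*(1/62))*59 = (0 + 52/31)*59 = (52/31)*59 = 3068/31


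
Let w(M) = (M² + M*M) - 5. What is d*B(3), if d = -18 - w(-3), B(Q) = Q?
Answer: -93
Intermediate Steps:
w(M) = -5 + 2*M² (w(M) = (M² + M²) - 5 = 2*M² - 5 = -5 + 2*M²)
d = -31 (d = -18 - (-5 + 2*(-3)²) = -18 - (-5 + 2*9) = -18 - (-5 + 18) = -18 - 1*13 = -18 - 13 = -31)
d*B(3) = -31*3 = -93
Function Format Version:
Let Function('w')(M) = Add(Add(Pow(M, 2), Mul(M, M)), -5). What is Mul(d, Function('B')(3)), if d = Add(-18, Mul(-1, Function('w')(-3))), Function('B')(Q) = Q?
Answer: -93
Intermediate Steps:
Function('w')(M) = Add(-5, Mul(2, Pow(M, 2))) (Function('w')(M) = Add(Add(Pow(M, 2), Pow(M, 2)), -5) = Add(Mul(2, Pow(M, 2)), -5) = Add(-5, Mul(2, Pow(M, 2))))
d = -31 (d = Add(-18, Mul(-1, Add(-5, Mul(2, Pow(-3, 2))))) = Add(-18, Mul(-1, Add(-5, Mul(2, 9)))) = Add(-18, Mul(-1, Add(-5, 18))) = Add(-18, Mul(-1, 13)) = Add(-18, -13) = -31)
Mul(d, Function('B')(3)) = Mul(-31, 3) = -93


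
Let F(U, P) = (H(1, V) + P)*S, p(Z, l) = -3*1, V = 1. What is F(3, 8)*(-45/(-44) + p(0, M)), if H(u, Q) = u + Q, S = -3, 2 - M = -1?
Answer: 1305/22 ≈ 59.318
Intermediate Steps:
M = 3 (M = 2 - 1*(-1) = 2 + 1 = 3)
H(u, Q) = Q + u
p(Z, l) = -3
F(U, P) = -6 - 3*P (F(U, P) = ((1 + 1) + P)*(-3) = (2 + P)*(-3) = -6 - 3*P)
F(3, 8)*(-45/(-44) + p(0, M)) = (-6 - 3*8)*(-45/(-44) - 3) = (-6 - 24)*(-45*(-1/44) - 3) = -30*(45/44 - 3) = -30*(-87/44) = 1305/22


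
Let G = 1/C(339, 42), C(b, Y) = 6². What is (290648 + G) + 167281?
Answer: 16485445/36 ≈ 4.5793e+5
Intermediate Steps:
C(b, Y) = 36
G = 1/36 ≈ 0.027778
(290648 + G) + 167281 = (290648 + 1/36) + 167281 = 10463329/36 + 167281 = 16485445/36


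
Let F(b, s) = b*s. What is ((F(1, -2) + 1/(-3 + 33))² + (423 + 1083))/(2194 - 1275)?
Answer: 1358881/827100 ≈ 1.6429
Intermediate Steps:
((F(1, -2) + 1/(-3 + 33))² + (423 + 1083))/(2194 - 1275) = ((1*(-2) + 1/(-3 + 33))² + (423 + 1083))/(2194 - 1275) = ((-2 + 1/30)² + 1506)/919 = ((-2 + 1/30)² + 1506)*(1/919) = ((-59/30)² + 1506)*(1/919) = (3481/900 + 1506)*(1/919) = (1358881/900)*(1/919) = 1358881/827100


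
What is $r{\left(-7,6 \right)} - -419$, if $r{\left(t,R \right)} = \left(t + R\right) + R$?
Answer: $424$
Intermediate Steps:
$r{\left(t,R \right)} = t + 2 R$ ($r{\left(t,R \right)} = \left(R + t\right) + R = t + 2 R$)
$r{\left(-7,6 \right)} - -419 = \left(-7 + 2 \cdot 6\right) - -419 = \left(-7 + 12\right) + 419 = 5 + 419 = 424$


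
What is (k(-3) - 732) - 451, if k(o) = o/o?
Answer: -1182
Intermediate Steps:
k(o) = 1
(k(-3) - 732) - 451 = (1 - 732) - 451 = -731 - 451 = -1182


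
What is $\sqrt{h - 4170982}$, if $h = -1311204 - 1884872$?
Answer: $3 i \sqrt{818562} \approx 2714.2 i$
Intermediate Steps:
$h = -3196076$
$\sqrt{h - 4170982} = \sqrt{-3196076 - 4170982} = \sqrt{-7367058} = 3 i \sqrt{818562}$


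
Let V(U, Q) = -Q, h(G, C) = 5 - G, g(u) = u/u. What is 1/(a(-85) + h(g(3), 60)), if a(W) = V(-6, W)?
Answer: 1/89 ≈ 0.011236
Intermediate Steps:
g(u) = 1
a(W) = -W
1/(a(-85) + h(g(3), 60)) = 1/(-1*(-85) + (5 - 1*1)) = 1/(85 + (5 - 1)) = 1/(85 + 4) = 1/89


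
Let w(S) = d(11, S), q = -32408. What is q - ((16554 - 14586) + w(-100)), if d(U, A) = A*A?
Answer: -44376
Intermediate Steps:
d(U, A) = A²
w(S) = S²
q - ((16554 - 14586) + w(-100)) = -32408 - ((16554 - 14586) + (-100)²) = -32408 - (1968 + 10000) = -32408 - 1*11968 = -32408 - 11968 = -44376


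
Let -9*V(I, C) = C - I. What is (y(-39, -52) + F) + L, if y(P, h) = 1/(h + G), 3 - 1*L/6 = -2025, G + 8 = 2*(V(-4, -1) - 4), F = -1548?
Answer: 2187717/206 ≈ 10620.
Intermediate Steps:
V(I, C) = -C/9 + I/9 (V(I, C) = -(C - I)/9 = -C/9 + I/9)
G = -50/3 (G = -8 + 2*((-⅑*(-1) + (⅑)*(-4)) - 4) = -8 + 2*((⅑ - 4/9) - 4) = -8 + 2*(-⅓ - 4) = -8 + 2*(-13/3) = -8 - 26/3 = -50/3 ≈ -16.667)
L = 12168 (L = 18 - 6*(-2025) = 18 + 12150 = 12168)
y(P, h) = 1/(-50/3 + h) (y(P, h) = 1/(h - 50/3) = 1/(-50/3 + h))
(y(-39, -52) + F) + L = (3/(-50 + 3*(-52)) - 1548) + 12168 = (3/(-50 - 156) - 1548) + 12168 = (3/(-206) - 1548) + 12168 = (3*(-1/206) - 1548) + 12168 = (-3/206 - 1548) + 12168 = -318891/206 + 12168 = 2187717/206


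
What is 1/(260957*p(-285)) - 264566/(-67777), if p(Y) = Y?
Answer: 19676499585893/5040761537865 ≈ 3.9035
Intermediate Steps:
1/(260957*p(-285)) - 264566/(-67777) = 1/(260957*(-285)) - 264566/(-67777) = (1/260957)*(-1/285) - 264566*(-1/67777) = -1/74372745 + 264566/67777 = 19676499585893/5040761537865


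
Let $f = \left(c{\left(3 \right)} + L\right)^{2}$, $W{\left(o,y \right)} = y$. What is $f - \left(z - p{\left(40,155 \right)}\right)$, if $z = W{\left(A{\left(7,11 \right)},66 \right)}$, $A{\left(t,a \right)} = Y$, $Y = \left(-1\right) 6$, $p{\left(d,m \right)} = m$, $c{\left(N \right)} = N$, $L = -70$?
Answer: $4578$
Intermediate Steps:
$Y = -6$
$A{\left(t,a \right)} = -6$
$z = 66$
$f = 4489$ ($f = \left(3 - 70\right)^{2} = \left(-67\right)^{2} = 4489$)
$f - \left(z - p{\left(40,155 \right)}\right) = 4489 - \left(66 - 155\right) = 4489 - -89 = 4489 + 89 = 4578$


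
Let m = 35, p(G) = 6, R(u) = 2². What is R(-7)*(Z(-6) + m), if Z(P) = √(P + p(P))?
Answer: 140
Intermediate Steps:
R(u) = 4
Z(P) = √(6 + P) (Z(P) = √(P + 6) = √(6 + P))
R(-7)*(Z(-6) + m) = 4*(√(6 - 6) + 35) = 4*(√0 + 35) = 4*(0 + 35) = 4*35 = 140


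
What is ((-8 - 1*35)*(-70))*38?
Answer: 114380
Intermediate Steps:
((-8 - 1*35)*(-70))*38 = ((-8 - 35)*(-70))*38 = -43*(-70)*38 = 3010*38 = 114380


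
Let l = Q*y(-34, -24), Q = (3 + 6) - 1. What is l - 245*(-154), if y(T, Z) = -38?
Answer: 37426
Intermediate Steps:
Q = 8 (Q = 9 - 1 = 8)
l = -304 (l = 8*(-38) = -304)
l - 245*(-154) = -304 - 245*(-154) = -304 - 1*(-37730) = -304 + 37730 = 37426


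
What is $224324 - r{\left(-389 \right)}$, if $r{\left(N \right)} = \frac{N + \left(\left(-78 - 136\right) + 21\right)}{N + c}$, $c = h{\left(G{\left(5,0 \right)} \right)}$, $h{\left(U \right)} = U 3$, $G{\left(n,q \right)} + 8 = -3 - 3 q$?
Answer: $\frac{47332073}{211} \approx 2.2432 \cdot 10^{5}$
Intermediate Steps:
$G{\left(n,q \right)} = -11 - 3 q$ ($G{\left(n,q \right)} = -8 - \left(3 + 3 q\right) = -11 - 3 q$)
$h{\left(U \right)} = 3 U$
$c = -33$ ($c = 3 \left(-11 - 0\right) = 3 \left(-11 + 0\right) = 3 \left(-11\right) = -33$)
$r{\left(N \right)} = \frac{-193 + N}{-33 + N}$ ($r{\left(N \right)} = \frac{N + \left(\left(-78 - 136\right) + 21\right)}{N - 33} = \frac{N + \left(-214 + 21\right)}{-33 + N} = \frac{N - 193}{-33 + N} = \frac{-193 + N}{-33 + N}$)
$224324 - r{\left(-389 \right)} = 224324 - \frac{-193 - 389}{-33 - 389} = 224324 - \frac{1}{-422} \left(-582\right) = 224324 - \left(- \frac{1}{422}\right) \left(-582\right) = 224324 - \frac{291}{211} = \frac{47332073}{211}$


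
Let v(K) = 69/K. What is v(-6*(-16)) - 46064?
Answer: -1474025/32 ≈ -46063.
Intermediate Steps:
v(-6*(-16)) - 46064 = 69/((-6*(-16))) - 46064 = 69/96 - 46064 = 69*(1/96) - 46064 = 23/32 - 46064 = -1474025/32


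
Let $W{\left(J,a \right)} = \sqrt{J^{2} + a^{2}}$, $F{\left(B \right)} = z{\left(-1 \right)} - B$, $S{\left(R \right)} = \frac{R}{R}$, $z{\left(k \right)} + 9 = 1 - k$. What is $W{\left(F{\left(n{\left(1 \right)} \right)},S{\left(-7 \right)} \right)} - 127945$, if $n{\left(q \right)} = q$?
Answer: $-127945 + \sqrt{65} \approx -1.2794 \cdot 10^{5}$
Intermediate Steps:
$z{\left(k \right)} = -8 - k$ ($z{\left(k \right)} = -9 - \left(-1 + k\right) = -8 - k$)
$S{\left(R \right)} = 1$
$F{\left(B \right)} = -7 - B$ ($F{\left(B \right)} = \left(-8 - -1\right) - B = \left(-8 + 1\right) - B = -7 - B$)
$W{\left(F{\left(n{\left(1 \right)} \right)},S{\left(-7 \right)} \right)} - 127945 = \sqrt{\left(-7 - 1\right)^{2} + 1^{2}} - 127945 = \sqrt{\left(-7 - 1\right)^{2} + 1} - 127945 = \sqrt{\left(-8\right)^{2} + 1} - 127945 = \sqrt{64 + 1} - 127945 = \sqrt{65} - 127945 = -127945 + \sqrt{65}$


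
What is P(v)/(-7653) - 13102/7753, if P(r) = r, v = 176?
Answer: -101634134/59333709 ≈ -1.7129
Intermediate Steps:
P(v)/(-7653) - 13102/7753 = 176/(-7653) - 13102/7753 = 176*(-1/7653) - 13102*1/7753 = -176/7653 - 13102/7753 = -101634134/59333709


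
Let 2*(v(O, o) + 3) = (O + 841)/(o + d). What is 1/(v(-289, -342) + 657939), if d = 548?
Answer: 103/67767546 ≈ 1.5199e-6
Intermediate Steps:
v(O, o) = -3 + (841 + O)/(2*(548 + o)) (v(O, o) = -3 + ((O + 841)/(o + 548))/2 = -3 + ((841 + O)/(548 + o))/2 = -3 + (841 + O)/(2*(548 + o)))
1/(v(-289, -342) + 657939) = 1/((-2447 - 289 - 6*(-342))/(2*(548 - 342)) + 657939) = 1/((½)*(-2447 - 289 + 2052)/206 + 657939) = 1/((½)*(1/206)*(-684) + 657939) = 1/(-171/103 + 657939) = 1/(67767546/103) = 103/67767546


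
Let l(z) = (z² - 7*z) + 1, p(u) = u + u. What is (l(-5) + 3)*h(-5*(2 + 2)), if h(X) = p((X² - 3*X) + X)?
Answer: 56320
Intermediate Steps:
p(u) = 2*u
h(X) = -4*X + 2*X² (h(X) = 2*((X² - 3*X) + X) = 2*(X² - 2*X) = -4*X + 2*X²)
l(z) = 1 + z² - 7*z
(l(-5) + 3)*h(-5*(2 + 2)) = ((1 + (-5)² - 7*(-5)) + 3)*(2*(-5*(2 + 2))*(-2 - 5*(2 + 2))) = ((1 + 25 + 35) + 3)*(2*(-5*4)*(-2 - 5*4)) = (61 + 3)*(2*(-20)*(-2 - 20)) = 64*(2*(-20)*(-22)) = 64*880 = 56320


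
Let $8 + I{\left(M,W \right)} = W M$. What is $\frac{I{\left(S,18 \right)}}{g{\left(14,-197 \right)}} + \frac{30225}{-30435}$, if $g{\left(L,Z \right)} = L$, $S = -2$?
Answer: $- \frac{58743}{14203} \approx -4.136$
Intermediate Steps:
$I{\left(M,W \right)} = -8 + M W$ ($I{\left(M,W \right)} = -8 + W M = -8 + M W$)
$\frac{I{\left(S,18 \right)}}{g{\left(14,-197 \right)}} + \frac{30225}{-30435} = \frac{-8 - 36}{14} + \frac{30225}{-30435} = \left(-8 - 36\right) \frac{1}{14} + 30225 \left(- \frac{1}{30435}\right) = \left(-44\right) \frac{1}{14} - \frac{2015}{2029} = - \frac{22}{7} - \frac{2015}{2029} = - \frac{58743}{14203}$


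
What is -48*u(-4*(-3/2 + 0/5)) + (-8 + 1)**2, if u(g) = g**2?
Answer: -1679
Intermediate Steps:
-48*u(-4*(-3/2 + 0/5)) + (-8 + 1)**2 = -48*16*(-3/2 + 0/5)**2 + (-8 + 1)**2 = -48*16*(-3*1/2 + 0*(1/5))**2 + (-7)**2 = -48*16*(-3/2 + 0)**2 + 49 = -48*(-4*(-3/2))**2 + 49 = -48*6**2 + 49 = -48*36 + 49 = -1728 + 49 = -1679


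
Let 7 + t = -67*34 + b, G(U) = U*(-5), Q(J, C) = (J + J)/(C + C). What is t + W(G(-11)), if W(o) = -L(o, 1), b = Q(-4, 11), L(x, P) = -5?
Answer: -25084/11 ≈ -2280.4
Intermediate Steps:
Q(J, C) = J/C (Q(J, C) = (2*J)/((2*C)) = (2*J)*(1/(2*C)) = J/C)
b = -4/11 ≈ -0.36364
G(U) = -5*U
W(o) = 5 (W(o) = -1*(-5) = 5)
t = -25139/11 (t = -7 + (-67*34 - 4/11) = -7 + (-2278 - 4/11) = -7 - 25062/11 = -25139/11 ≈ -2285.4)
t + W(G(-11)) = -25139/11 + 5 = -25084/11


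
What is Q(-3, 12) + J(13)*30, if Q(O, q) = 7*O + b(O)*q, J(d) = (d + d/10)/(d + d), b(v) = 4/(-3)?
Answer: -41/2 ≈ -20.500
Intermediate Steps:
b(v) = -4/3 (b(v) = 4*(-⅓) = -4/3)
J(d) = 11/20 (J(d) = (d + d*(⅒))/((2*d)) = (d + d/10)*(1/(2*d)) = (11*d/10)*(1/(2*d)) = 11/20)
Q(O, q) = 7*O - 4*q/3
Q(-3, 12) + J(13)*30 = (7*(-3) - 4/3*12) + (11/20)*30 = (-21 - 16) + 33/2 = -37 + 33/2 = -41/2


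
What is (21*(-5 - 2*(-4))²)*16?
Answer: 3024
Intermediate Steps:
(21*(-5 - 2*(-4))²)*16 = (21*(-5 + 8)²)*16 = (21*3²)*16 = (21*9)*16 = 189*16 = 3024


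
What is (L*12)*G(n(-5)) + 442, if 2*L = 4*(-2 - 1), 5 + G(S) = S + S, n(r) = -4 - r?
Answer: 658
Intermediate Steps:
G(S) = -5 + 2*S (G(S) = -5 + (S + S) = -5 + 2*S)
L = -6 (L = (4*(-2 - 1))/2 = (4*(-3))/2 = (½)*(-12) = -6)
(L*12)*G(n(-5)) + 442 = (-6*12)*(-5 + 2*(-4 - 1*(-5))) + 442 = -72*(-5 + 2*(-4 + 5)) + 442 = -72*(-5 + 2*1) + 442 = -72*(-5 + 2) + 442 = -72*(-3) + 442 = 216 + 442 = 658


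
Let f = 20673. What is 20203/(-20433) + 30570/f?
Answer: 7665933/15644867 ≈ 0.49000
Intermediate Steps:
20203/(-20433) + 30570/f = 20203/(-20433) + 30570/20673 = 20203*(-1/20433) + 30570*(1/20673) = -20203/20433 + 10190/6891 = 7665933/15644867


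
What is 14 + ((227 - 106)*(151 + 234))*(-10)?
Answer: -465836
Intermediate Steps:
14 + ((227 - 106)*(151 + 234))*(-10) = 14 + (121*385)*(-10) = 14 + 46585*(-10) = 14 - 465850 = -465836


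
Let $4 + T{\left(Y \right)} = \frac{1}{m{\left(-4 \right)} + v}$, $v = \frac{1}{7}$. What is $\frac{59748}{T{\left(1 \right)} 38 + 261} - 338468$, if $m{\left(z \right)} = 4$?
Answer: $- \frac{1158197144}{3427} \approx -3.3796 \cdot 10^{5}$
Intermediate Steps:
$v = \frac{1}{7} \approx 0.14286$
$T{\left(Y \right)} = - \frac{109}{29}$ ($T{\left(Y \right)} = -4 + \frac{1}{4 + \frac{1}{7}} = -4 + \frac{1}{\frac{29}{7}} = -4 + \frac{7}{29} = - \frac{109}{29}$)
$\frac{59748}{T{\left(1 \right)} 38 + 261} - 338468 = \frac{59748}{\left(- \frac{109}{29}\right) 38 + 261} - 338468 = \frac{59748}{- \frac{4142}{29} + 261} - 338468 = \frac{59748}{\frac{3427}{29}} - 338468 = 59748 \cdot \frac{29}{3427} - 338468 = \frac{1732692}{3427} - 338468 = - \frac{1158197144}{3427}$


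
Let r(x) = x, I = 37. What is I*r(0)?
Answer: 0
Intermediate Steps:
I*r(0) = 37*0 = 0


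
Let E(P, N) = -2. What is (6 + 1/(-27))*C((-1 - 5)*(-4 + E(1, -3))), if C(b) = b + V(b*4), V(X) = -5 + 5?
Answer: 644/3 ≈ 214.67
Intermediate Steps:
V(X) = 0
C(b) = b (C(b) = b + 0 = b)
(6 + 1/(-27))*C((-1 - 5)*(-4 + E(1, -3))) = (6 + 1/(-27))*((-1 - 5)*(-4 - 2)) = (6 - 1/27)*(-6*(-6)) = (161/27)*36 = 644/3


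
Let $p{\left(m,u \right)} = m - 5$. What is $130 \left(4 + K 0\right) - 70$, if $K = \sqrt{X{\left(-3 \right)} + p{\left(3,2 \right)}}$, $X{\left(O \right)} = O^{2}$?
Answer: $450$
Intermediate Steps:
$p{\left(m,u \right)} = -5 + m$ ($p{\left(m,u \right)} = m - 5 = -5 + m$)
$K = \sqrt{7}$ ($K = \sqrt{\left(-3\right)^{2} + \left(-5 + 3\right)} = \sqrt{9 - 2} = \sqrt{7} \approx 2.6458$)
$130 \left(4 + K 0\right) - 70 = 130 \left(4 + \sqrt{7} \cdot 0\right) - 70 = 130 \left(4 + 0\right) - 70 = 130 \cdot 4 - 70 = 520 - 70 = 450$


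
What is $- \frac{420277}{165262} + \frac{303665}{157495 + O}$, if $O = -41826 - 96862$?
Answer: $\frac{42280135691}{3108082434} \approx 13.603$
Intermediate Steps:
$O = -138688$ ($O = -41826 - 96862 = -138688$)
$- \frac{420277}{165262} + \frac{303665}{157495 + O} = - \frac{420277}{165262} + \frac{303665}{157495 - 138688} = \left(-420277\right) \frac{1}{165262} + \frac{303665}{18807} = - \frac{420277}{165262} + 303665 \cdot \frac{1}{18807} = - \frac{420277}{165262} + \frac{303665}{18807} = \frac{42280135691}{3108082434}$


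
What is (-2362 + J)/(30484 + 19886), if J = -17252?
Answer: -3269/8395 ≈ -0.38940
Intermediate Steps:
(-2362 + J)/(30484 + 19886) = (-2362 - 17252)/(30484 + 19886) = -19614/50370 = -19614*1/50370 = -3269/8395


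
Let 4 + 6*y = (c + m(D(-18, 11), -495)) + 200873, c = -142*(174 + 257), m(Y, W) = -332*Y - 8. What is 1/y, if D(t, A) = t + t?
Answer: 2/50537 ≈ 3.9575e-5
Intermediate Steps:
D(t, A) = 2*t
m(Y, W) = -8 - 332*Y
c = -61202 (c = -142*431 = -61202)
y = 50537/2 (y = -⅔ + ((-61202 + (-8 - 664*(-18))) + 200873)/6 = -⅔ + ((-61202 + (-8 - 332*(-36))) + 200873)/6 = -⅔ + ((-61202 + (-8 + 11952)) + 200873)/6 = -⅔ + ((-61202 + 11944) + 200873)/6 = -⅔ + (-49258 + 200873)/6 = -⅔ + (⅙)*151615 = -⅔ + 151615/6 = 50537/2 ≈ 25269.)
1/y = 1/(50537/2) = 2/50537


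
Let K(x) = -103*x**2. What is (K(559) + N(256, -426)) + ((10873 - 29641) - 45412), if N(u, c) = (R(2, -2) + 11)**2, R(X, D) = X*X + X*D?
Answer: -32249602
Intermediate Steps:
R(X, D) = X**2 + D*X
N(u, c) = 121 (N(u, c) = (2*(-2 + 2) + 11)**2 = (2*0 + 11)**2 = (0 + 11)**2 = 11**2 = 121)
(K(559) + N(256, -426)) + ((10873 - 29641) - 45412) = (-103*559**2 + 121) + ((10873 - 29641) - 45412) = (-103*312481 + 121) + (-18768 - 45412) = (-32185543 + 121) - 64180 = -32185422 - 64180 = -32249602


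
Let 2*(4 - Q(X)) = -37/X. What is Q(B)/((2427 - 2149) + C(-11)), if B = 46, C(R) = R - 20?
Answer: 405/22724 ≈ 0.017823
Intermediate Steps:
C(R) = -20 + R
Q(X) = 4 + 37/(2*X) (Q(X) = 4 - (-37)/(2*X) = 4 + 37/(2*X))
Q(B)/((2427 - 2149) + C(-11)) = (4 + (37/2)/46)/((2427 - 2149) + (-20 - 11)) = (4 + (37/2)*(1/46))/(278 - 31) = (4 + 37/92)/247 = (405/92)*(1/247) = 405/22724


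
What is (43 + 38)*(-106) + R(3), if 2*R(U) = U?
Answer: -17169/2 ≈ -8584.5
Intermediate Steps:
R(U) = U/2
(43 + 38)*(-106) + R(3) = (43 + 38)*(-106) + (½)*3 = 81*(-106) + 3/2 = -8586 + 3/2 = -17169/2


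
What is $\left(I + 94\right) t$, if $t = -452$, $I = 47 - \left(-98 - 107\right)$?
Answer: $-156392$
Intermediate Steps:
$I = 252$ ($I = 47 - \left(-98 - 107\right) = 47 - -205 = 47 + 205 = 252$)
$\left(I + 94\right) t = \left(252 + 94\right) \left(-452\right) = 346 \left(-452\right) = -156392$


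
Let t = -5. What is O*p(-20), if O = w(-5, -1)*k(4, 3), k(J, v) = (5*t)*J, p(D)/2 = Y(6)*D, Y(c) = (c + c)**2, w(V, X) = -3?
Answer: -1728000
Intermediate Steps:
Y(c) = 4*c**2 (Y(c) = (2*c)**2 = 4*c**2)
p(D) = 288*D (p(D) = 2*((4*6**2)*D) = 2*((4*36)*D) = 2*(144*D) = 288*D)
k(J, v) = -25*J (k(J, v) = (5*(-5))*J = -25*J)
O = 300 (O = -(-75)*4 = -3*(-100) = 300)
O*p(-20) = 300*(288*(-20)) = 300*(-5760) = -1728000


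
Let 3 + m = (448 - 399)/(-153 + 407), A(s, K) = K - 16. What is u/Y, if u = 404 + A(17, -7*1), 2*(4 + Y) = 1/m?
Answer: -90551/993 ≈ -91.189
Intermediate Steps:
A(s, K) = -16 + K
m = -713/254 (m = -3 + (448 - 399)/(-153 + 407) = -3 + 49/254 = -713/254 ≈ -2.8071)
Y = -2979/713 (Y = -4 + 1/(2*(-713/254)) = -4 + (½)*(-254/713) = -4 - 127/713 = -2979/713 ≈ -4.1781)
u = 381 (u = 404 + (-16 - 7*1) = 404 + (-16 - 7) = 404 - 23 = 381)
u/Y = 381/(-2979/713) = 381*(-713/2979) = -90551/993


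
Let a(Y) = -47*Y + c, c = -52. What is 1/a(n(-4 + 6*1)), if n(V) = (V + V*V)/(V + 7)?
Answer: -3/250 ≈ -0.012000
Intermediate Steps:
n(V) = (V + V²)/(7 + V)
a(Y) = -52 - 47*Y (a(Y) = -47*Y - 52 = -52 - 47*Y)
1/a(n(-4 + 6*1)) = 1/(-52 - 47*(-4 + 6*1)*(1 + (-4 + 6*1))/(7 + (-4 + 6*1))) = 1/(-52 - 47*(-4 + 6)*(1 + (-4 + 6))/(7 + (-4 + 6))) = 1/(-52 - 94*(1 + 2)/(7 + 2)) = 1/(-52 - 94*3/9) = 1/(-52 - 47*⅔) = 1/(-52 - 94/3) = 1/(-250/3) = -3/250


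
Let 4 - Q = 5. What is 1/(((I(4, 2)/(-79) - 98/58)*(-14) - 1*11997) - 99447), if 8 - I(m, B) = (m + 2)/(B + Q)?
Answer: -2291/255263198 ≈ -8.9751e-6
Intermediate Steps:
Q = -1 (Q = 4 - 1*5 = 4 - 5 = -1)
I(m, B) = 8 - (2 + m)/(-1 + B) (I(m, B) = 8 - (m + 2)/(B - 1) = 8 - (2 + m)/(-1 + B))
1/(((I(4, 2)/(-79) - 98/58)*(-14) - 1*11997) - 99447) = 1/(((((-10 - 1*4 + 8*2)/(-1 + 2))/(-79) - 98/58)*(-14) - 1*11997) - 99447) = 1/(((((-10 - 4 + 16)/1)*(-1/79) - 98*1/58)*(-14) - 11997) - 99447) = 1/((((1*2)*(-1/79) - 49/29)*(-14) - 11997) - 99447) = 1/(((2*(-1/79) - 49/29)*(-14) - 11997) - 99447) = 1/(((-2/79 - 49/29)*(-14) - 11997) - 99447) = 1/((-3929/2291*(-14) - 11997) - 99447) = 1/((55006/2291 - 11997) - 99447) = 1/(-27430121/2291 - 99447) = 1/(-255263198/2291) = -2291/255263198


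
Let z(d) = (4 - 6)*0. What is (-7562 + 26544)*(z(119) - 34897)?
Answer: -662414854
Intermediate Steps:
z(d) = 0 (z(d) = -2*0 = 0)
(-7562 + 26544)*(z(119) - 34897) = (-7562 + 26544)*(0 - 34897) = 18982*(-34897) = -662414854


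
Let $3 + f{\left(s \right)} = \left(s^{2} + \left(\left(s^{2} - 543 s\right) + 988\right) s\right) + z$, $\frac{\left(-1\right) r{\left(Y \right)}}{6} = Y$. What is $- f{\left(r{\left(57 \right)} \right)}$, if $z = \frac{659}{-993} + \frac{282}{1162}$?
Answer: $\frac{59847611334841}{576933} \approx 1.0373 \cdot 10^{8}$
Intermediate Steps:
$r{\left(Y \right)} = - 6 Y$
$z = - \frac{242866}{576933}$ ($z = 659 \left(- \frac{1}{993}\right) + 282 \cdot \frac{1}{1162} = - \frac{659}{993} + \frac{141}{581} = - \frac{242866}{576933} \approx -0.42096$)
$f{\left(s \right)} = - \frac{1973665}{576933} + s^{2} + s \left(988 + s^{2} - 543 s\right)$ ($f{\left(s \right)} = -3 - \left(\frac{242866}{576933} - s^{2} - \left(\left(s^{2} - 543 s\right) + 988\right) s\right) = -3 - \left(\frac{242866}{576933} - s^{2} - \left(988 + s^{2} - 543 s\right) s\right) = -3 - \left(\frac{242866}{576933} - s^{2} - s \left(988 + s^{2} - 543 s\right)\right) = -3 + \left(- \frac{242866}{576933} + s^{2} + s \left(988 + s^{2} - 543 s\right)\right) = - \frac{1973665}{576933} + s^{2} + s \left(988 + s^{2} - 543 s\right)$)
$- f{\left(r{\left(57 \right)} \right)} = - (- \frac{1973665}{576933} + \left(\left(-6\right) 57\right)^{3} - 542 \left(\left(-6\right) 57\right)^{2} + 988 \left(\left(-6\right) 57\right)) = - (- \frac{1973665}{576933} + \left(-342\right)^{3} - 542 \left(-342\right)^{2} + 988 \left(-342\right)) = - (- \frac{1973665}{576933} - 40001688 - 63394488 - 337896) = \left(-1\right) \left(- \frac{59847611334841}{576933}\right) = \frac{59847611334841}{576933}$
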